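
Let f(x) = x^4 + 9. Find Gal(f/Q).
4T2: V_4

The polynomial is an irreducible quartic over Q and its discriminant is 186624 = 432^2, a perfect square, so the Galois group is contained in A_4. The resolvent cubic y^3 - 36*y splits completely over Q, which gives the Klein four-group V_4.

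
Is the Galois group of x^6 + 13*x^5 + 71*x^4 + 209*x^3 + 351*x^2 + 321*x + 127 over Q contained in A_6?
No

The polynomial is irreducible of degree 6 over Q. Its discriminant is -16807, which is not a perfect square. A Galois group lies in the alternating group exactly when the discriminant is a square in Q, so the Galois group (C_6) is not contained in A_6.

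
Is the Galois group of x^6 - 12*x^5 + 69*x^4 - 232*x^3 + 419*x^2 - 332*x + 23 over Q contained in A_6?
No

The polynomial is irreducible of degree 6 over Q. Its discriminant is 870211913777152, which is not a perfect square. A Galois group lies in the alternating group exactly when the discriminant is a square in Q, so the Galois group (S_4) is not contained in A_6.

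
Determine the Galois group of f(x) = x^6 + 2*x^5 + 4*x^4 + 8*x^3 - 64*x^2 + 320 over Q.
(C_3 x C_3) : C_4

The polynomial f is an irreducible sextic over Q, so G = Gal(f/Q) is one of the 16 transitive subgroups 6T1, ..., 6T16 of S_6. The discriminant of f is 564385546240000 = 23756800^2, a perfect square, so G is contained in A_6. The transitive groups of degree 6 contained in A_6 are: A_4 (6T4, order 12), S_4 (6T7, order 24), (C_3 x C_3) : C_4 (6T10, order 36), PSL(2,5) (6T12, order 60), A_6 (6T15, order 360). By Dedekind's theorem, for a prime p not dividing disc(f) the degrees of the irreducible factors of f mod p form the cycle type of an element of G. Factoring f modulo the 19 such primes p <= 79 (skipping 2, 5, 29, which divide the discriminant), each new pattern first appears at: mod 3: f = (x^2 + 1)(x^4 + 2x^3 + 2), pattern 4+2; mod 11: f = (x^3 + 5x^2 + 9x + 3)(x^3 + 8x^2 + 10x + 4), pattern 3+3; mod 19: f = (x + 3)(x + 5)(x^2 + 5x + 15)(x^2 + 8x + 1), pattern 2+2+1+1; mod 61: f = (x + 9)(x + 23)(x + 56)(x^3 + 36x^2 + 22x + 38), pattern 3+1+1+1. No other pattern occurs in this range, so the set of observed cycle types is {4+2, 3+3, 2+2+1+1, 3+1+1+1}. The candidates containing elements of all these cycle types are (C_3 x C_3) : C_4 (6T10) of order 36, A_6 (6T15) of order 360; the others are excluded. The observed types are precisely the cycle types that occur in (C_3 x C_3) : C_4 (6T10) (apart from the identity). Each of the other remaining candidates has further cycle types, and by the Chebotarev density theorem the matching factorization patterns would occur for a proportion of primes equal to their share of the group: A_6 (6T15) additionally contains elements of type 5+1 (144 of its 360 elements, about 40% of primes). None of the 19 primes tested shows any such pattern (for each of these groups the chance of that is below 10^-4), which rules them out. Hence G = (C_3 x C_3) : C_4 (6T10), of order 36.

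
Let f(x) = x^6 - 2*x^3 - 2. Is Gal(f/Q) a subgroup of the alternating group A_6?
The polynomial is irreducible of degree 6 over Q. Its discriminant is 5038848, which is not a perfect square. A Galois group lies in the alternating group exactly when the discriminant is a square in Q, so the Galois group (S_3 x S_3) is not contained in A_6.

No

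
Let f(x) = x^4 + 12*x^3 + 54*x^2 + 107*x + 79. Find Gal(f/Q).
The polynomial is an irreducible quartic over Q and its discriminant is 229, which is not a perfect square, so the Galois group is not contained in A_4. The resolvent cubic y^3 - 54*y^2 + 968*y - 5761 is irreducible over Q. An irreducible resolvent with non-square discriminant gives S_4.

S_4, the symmetric group on 4 letters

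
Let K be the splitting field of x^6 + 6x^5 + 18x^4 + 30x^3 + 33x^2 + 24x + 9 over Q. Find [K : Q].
120

The degree of the splitting field over Q equals the order of the Galois group, so first determine the group. The polynomial f is an irreducible sextic over Q, so G = Gal(f/Q) is one of the 16 transitive subgroups 6T1, ..., 6T16 of S_6. The discriminant of f is -16003008, which is not a perfect square, so G is not contained in A_6. The transitive groups of degree 6 not contained in A_6 are: C_6 (6T1, order 6), S_3 (6T2, order 6), D_6 (6T3, order 12), C_3 x S_3 (6T5, order 18), A_4 x C_2 (6T6, order 24), S_4 (6T8, order 24), S_3 x S_3 (6T9, order 36), S_4 x C_2 (6T11, order 48), (S_3 x S_3) : C_2 (6T13, order 72), PGL(2,5) (6T14, order 120), S_6 (6T16, order 720). By Dedekind's theorem, for a prime p not dividing disc(f) the degrees of the irreducible factors of f mod p form the cycle type of an element of G. Factoring f modulo the 21 such primes p <= 89 (skipping 2, 3, 7, which divide the discriminant), each new pattern first appears at: mod 5: f = (x^6 + x^5 + 3x^4 + 3x^2 + 4x + 4), pattern 6; mod 11: f = (x + 10)(x^5 + 7x^4 + 3x^3 + 2), pattern 5+1; mod 13: f = (x + 2)(x + 6)(x^4 + 11x^3 + 9x^2 + 8x + 4), pattern 4+1+1; mod 23: f = (x + 4)(x + 8)(x^2 + 7x + 8)(x^2 + 10x + 3), pattern 2+2+1+1; mod 43: f = (x^3 + 22x^2 + 20x + 21)(x^3 + 27x^2 + 6x + 25), pattern 3+3; mod 61: f = (x^2 + 34x + 5)(x^2 + 45x + 56)(x^2 + 49x + 46), pattern 2+2+2. No other pattern occurs in this range, so the set of observed cycle types is {6, 5+1, 4+1+1, 2+2+1+1, 3+3, 2+2+2}. The candidates containing elements of all these cycle types are PGL(2,5) (6T14) of order 120, S_6 (6T16) of order 720; the others are excluded. The observed types are precisely the cycle types that occur in PGL(2,5) (6T14) (apart from the identity). Each of the other remaining candidates has further cycle types, and by the Chebotarev density theorem the matching factorization patterns would occur for a proportion of primes equal to their share of the group: S_6 (6T16) additionally contains elements of type 4+2, 3+2+1, 3+1+1+1, 2+1+1+1+1 (265 of its 720 elements, about 37% of primes). None of the 21 primes tested shows any such pattern (for each of these groups the chance of that is below 10^-4), which rules them out. Hence G = PGL(2,5) (6T14), of order 120. The Galois group PGL(2,5) (6T14) has order 120, so the splitting field has degree 120 over Q.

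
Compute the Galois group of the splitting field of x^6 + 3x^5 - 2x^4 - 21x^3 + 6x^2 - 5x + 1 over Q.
The polynomial f is an irreducible sextic over Q, so G = Gal(f/Q) is one of the 16 transitive subgroups 6T1, ..., 6T16 of S_6. The discriminant of f is 54786284800, which is not a perfect square, so G is not contained in A_6. The transitive groups of degree 6 not contained in A_6 are: C_6 (6T1, order 6), S_3 (6T2, order 6), D_6 (6T3, order 12), C_3 x S_3 (6T5, order 18), A_4 x C_2 (6T6, order 24), S_4 (6T8, order 24), S_3 x S_3 (6T9, order 36), S_4 x C_2 (6T11, order 48), (S_3 x S_3) : C_2 (6T13, order 72), PGL(2,5) (6T14, order 120), S_6 (6T16, order 720). By Dedekind's theorem, for a prime p not dividing disc(f) the degrees of the irreducible factors of f mod p form the cycle type of an element of G. Factoring f modulo the 22 such primes p <= 101 (skipping 2, 5, 13, 37, which divide the discriminant), each new pattern first appears at: mod 3: f = (x^3 + x^2 + 2)(x^3 + 2x^2 + 2x + 2), pattern 3+3; mod 17: f = (x + 13)(x + 16)(x^4 + 8x^3 + 15x + 13), pattern 4+1+1; mod 31: f = (x^2 + 2x + 10)(x^2 + 8x + 4)(x^2 + 24x + 7), pattern 2+2+2; mod 67: f = (x + 42)(x + 51)(x^2 + 12x + 59)(x^2 + 32x + 21), pattern 2+2+1+1. No other pattern occurs in this range, so the set of observed cycle types is {3+3, 4+1+1, 2+2+2, 2+2+1+1}. The candidates containing elements of all these cycle types are S_4 (6T8) of order 24, S_4 x C_2 (6T11) of order 48, PGL(2,5) (6T14) of order 120, S_6 (6T16) of order 720; the others are excluded. The observed types are precisely the cycle types that occur in S_4 (6T8) (apart from the identity). Each of the other remaining candidates has further cycle types, and by the Chebotarev density theorem the matching factorization patterns would occur for a proportion of primes equal to their share of the group: S_4 x C_2 (6T11) additionally contains elements of type 6, 4+2, 2+1+1+1+1 (17 of its 48 elements, about 35% of primes); PGL(2,5) (6T14) additionally contains elements of type 6, 5+1 (44 of its 120 elements, about 37% of primes); S_6 (6T16) additionally contains elements of type 6, 5+1, 4+2, 3+2+1, 3+1+1+1, 2+1+1+1+1 (529 of its 720 elements, about 73% of primes). None of the 22 primes tested shows any such pattern (for each of these groups the chance of that is below 10^-4), which rules them out. Hence G = S_4 (6T8), of order 24.

6T8: S_4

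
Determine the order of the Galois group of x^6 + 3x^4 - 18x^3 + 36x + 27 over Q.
120

The degree of the splitting field over Q equals the order of the Galois group, so first determine the group. The polynomial f is an irreducible sextic over Q, so G = Gal(f/Q) is one of the 16 transitive subgroups 6T1, ..., 6T16 of S_6. The discriminant of f is -28010528989632, which is not a perfect square, so G is not contained in A_6. The transitive groups of degree 6 not contained in A_6 are: C_6 (6T1, order 6), S_3 (6T2, order 6), D_6 (6T3, order 12), C_3 x S_3 (6T5, order 18), A_4 x C_2 (6T6, order 24), S_4 (6T8, order 24), S_3 x S_3 (6T9, order 36), S_4 x C_2 (6T11, order 48), (S_3 x S_3) : C_2 (6T13, order 72), PGL(2,5) (6T14, order 120), S_6 (6T16, order 720). By Dedekind's theorem, for a prime p not dividing disc(f) the degrees of the irreducible factors of f mod p form the cycle type of an element of G. Factoring f modulo the 21 such primes p <= 89 (skipping 2, 3, 7, which divide the discriminant), each new pattern first appears at: mod 5: f = (x^6 + 3x^4 + 2x^3 + x + 2), pattern 6; mod 11: f = (x + 7)(x^5 + 4x^4 + 8x^3 + 3x^2 + x + 7), pattern 5+1; mod 13: f = (x + 1)(x + 8)(x^4 + 4x^3 + 11x^2 + 7x + 5), pattern 4+1+1; mod 23: f = (x + 7)(x + 20)(x^2 + x + 9)(x^2 + 18x + 13), pattern 2+2+1+1; mod 43: f = (x^3 + 12)(x^3 + 3x + 13), pattern 3+3; mod 61: f = (x^2 + 13x + 17)(x^2 + 15x + 20)(x^2 + 33x + 6), pattern 2+2+2. No other pattern occurs in this range, so the set of observed cycle types is {6, 5+1, 4+1+1, 2+2+1+1, 3+3, 2+2+2}. The candidates containing elements of all these cycle types are PGL(2,5) (6T14) of order 120, S_6 (6T16) of order 720; the others are excluded. The observed types are precisely the cycle types that occur in PGL(2,5) (6T14) (apart from the identity). Each of the other remaining candidates has further cycle types, and by the Chebotarev density theorem the matching factorization patterns would occur for a proportion of primes equal to their share of the group: S_6 (6T16) additionally contains elements of type 4+2, 3+2+1, 3+1+1+1, 2+1+1+1+1 (265 of its 720 elements, about 37% of primes). None of the 21 primes tested shows any such pattern (for each of these groups the chance of that is below 10^-4), which rules them out. Hence G = PGL(2,5) (6T14), of order 120. The Galois group PGL(2,5) (6T14) has order 120, so the splitting field has degree 120 over Q.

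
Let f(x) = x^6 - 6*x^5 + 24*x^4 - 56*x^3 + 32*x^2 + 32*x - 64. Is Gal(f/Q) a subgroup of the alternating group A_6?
No

The polynomial is irreducible of degree 6 over Q. Its discriminant is 870211913777152, which is not a perfect square. A Galois group lies in the alternating group exactly when the discriminant is a square in Q, so the Galois group (S_4) is not contained in A_6.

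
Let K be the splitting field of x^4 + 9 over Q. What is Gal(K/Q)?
V_4 (order 4)

The polynomial is an irreducible quartic over Q and its discriminant is 186624 = 432^2, a perfect square, so the Galois group is contained in A_4. The resolvent cubic y^3 - 36*y splits completely over Q, which gives the Klein four-group V_4.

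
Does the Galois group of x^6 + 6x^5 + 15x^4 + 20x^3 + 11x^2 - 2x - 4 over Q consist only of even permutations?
Yes

The polynomial is irreducible of degree 6 over Q. Its discriminant is 3356224 = 1832^2, a perfect square. A Galois group lies in the alternating group exactly when the discriminant is a square in Q, so the Galois group (S_4) is contained in A_6.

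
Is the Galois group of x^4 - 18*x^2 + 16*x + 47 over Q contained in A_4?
The polynomial is irreducible of degree 4 over Q. Its discriminant is -13075456, which is not a perfect square. A Galois group lies in the alternating group exactly when the discriminant is a square in Q, so the Galois group (D_4) is not contained in A_4.

No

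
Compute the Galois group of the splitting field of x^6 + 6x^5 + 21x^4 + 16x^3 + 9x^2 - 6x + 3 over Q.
The polynomial f is an irreducible sextic over Q, so G = Gal(f/Q) is one of the 16 transitive subgroups 6T1, ..., 6T16 of S_6. The discriminant of f is -742054348800, which is not a perfect square, so G is not contained in A_6. The transitive groups of degree 6 not contained in A_6 are: C_6 (6T1, order 6), S_3 (6T2, order 6), D_6 (6T3, order 12), C_3 x S_3 (6T5, order 18), A_4 x C_2 (6T6, order 24), S_4 (6T8, order 24), S_3 x S_3 (6T9, order 36), S_4 x C_2 (6T11, order 48), (S_3 x S_3) : C_2 (6T13, order 72), PGL(2,5) (6T14, order 120), S_6 (6T16, order 720). By Dedekind's theorem, for a prime p not dividing disc(f) the degrees of the irreducible factors of f mod p form the cycle type of an element of G. Factoring f modulo the 79 such primes p <= 431 (skipping 2, 3, 5, 47, which divide the discriminant), each new pattern first appears at: mod 7: f = (x^6 + 6x^5 + 2x^3 + 2x^2 + x + 3), pattern 6; mod 11: f = (x + 4)(x + 6)(x^2 + x + 6)(x^2 + 6x + 3), pattern 2+2+1+1; mod 19: f = (x^3 + 2x^2 + 15x + 12)(x^3 + 4x^2 + 17x + 5), pattern 3+3; mod 23: f = (x^2 + 3)(x^2 + 13x + 10)(x^2 + 16x + 7), pattern 2+2+2; mod 43: f = (x + 6)(x + 18)(x + 22)(x + 23)(x + 26)(x + 40), pattern 1+1+1+1+1+1. No other pattern occurs in this range, so the set of observed cycle types is {6, 2+2+1+1, 3+3, 2+2+2, 1+1+1+1+1+1}. The candidates containing elements of all these cycle types are D_6 (6T3) of order 12, A_4 x C_2 (6T6) of order 24, S_3 x S_3 (6T9) of order 36, S_4 x C_2 (6T11) of order 48, (S_3 x S_3) : C_2 (6T13) of order 72, PGL(2,5) (6T14) of order 120, S_6 (6T16) of order 720; the others are excluded. The observed types are precisely the cycle types that occur in D_6 (6T3). Each of the other remaining candidates has further cycle types, and by the Chebotarev density theorem the matching factorization patterns would occur for a proportion of primes equal to their share of the group: A_4 x C_2 (6T6) additionally contains elements of type 2+1+1+1+1 (3 of its 24 elements, about 12% of primes); S_3 x S_3 (6T9) additionally contains elements of type 3+1+1+1 (4 of its 36 elements, about 11% of primes); S_4 x C_2 (6T11) additionally contains elements of type 4+2, 4+1+1, 2+1+1+1+1 (15 of its 48 elements, about 31% of primes); (S_3 x S_3) : C_2 (6T13) additionally contains elements of type 4+2, 3+2+1, 3+1+1+1, 2+1+1+1+1 (40 of its 72 elements, about 56% of primes); PGL(2,5) (6T14) additionally contains elements of type 5+1, 4+1+1 (54 of its 120 elements, about 45% of primes); S_6 (6T16) additionally contains elements of type 5+1, 4+2, 4+1+1, 3+2+1, 3+1+1+1, 2+1+1+1+1 (499 of its 720 elements, about 69% of primes). None of the 79 primes tested shows any such pattern (for each of these groups the chance of that is below 10^-4), which rules them out. Hence G = D_6 (6T3), of order 12.

D_6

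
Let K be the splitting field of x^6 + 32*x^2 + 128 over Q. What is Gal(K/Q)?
The polynomial f is an irreducible sextic over Q, so G = Gal(f/Q) is one of the 16 transitive subgroups 6T1, ..., 6T16 of S_6. The discriminant of f is -2693803488051200, which is not a perfect square, so G is not contained in A_6. The transitive groups of degree 6 not contained in A_6 are: C_6 (6T1, order 6), S_3 (6T2, order 6), D_6 (6T3, order 12), C_3 x S_3 (6T5, order 18), A_4 x C_2 (6T6, order 24), S_4 (6T8, order 24), S_3 x S_3 (6T9, order 36), S_4 x C_2 (6T11, order 48), (S_3 x S_3) : C_2 (6T13, order 72), PGL(2,5) (6T14, order 120), S_6 (6T16, order 720). By Dedekind's theorem, for a prime p not dividing disc(f) the degrees of the irreducible factors of f mod p form the cycle type of an element of G. Factoring f modulo the 17 such primes p <= 71 (skipping 2, 5, 7, which divide the discriminant), each new pattern first appears at: mod 3: f = (x^3 + x^2 + 2x + 1)(x^3 + 2x^2 + 2x + 2), pattern 3+3; mod 13: f = (x^6 + 6x^2 + 11), pattern 6; mod 19: f = (x^2 + 1)(x^4 + 18x^2 + 14), pattern 4+2; mod 23: f = (x + 1)(x + 22)(x^4 + x^2 + 10), pattern 4+1+1; mod 53: f = (x^2 + 21)(x^2 + 22x + 46)(x^2 + 31x + 46), pattern 2+2+2; mod 59: f = (x + 8)(x + 51)(x^2 + 10x + 23)(x^2 + 49x + 23), pattern 2+2+1+1; mod 71: f = (x + 16)(x + 22)(x + 49)(x + 55)(x^2 + 30), pattern 2+1+1+1+1. No other pattern occurs in this range, so the set of observed cycle types is {3+3, 6, 4+2, 4+1+1, 2+2+2, 2+2+1+1, 2+1+1+1+1}. The candidates containing elements of all these cycle types are S_4 x C_2 (6T11) of order 48, S_6 (6T16) of order 720; the others are excluded. The observed types are precisely the cycle types that occur in S_4 x C_2 (6T11) (apart from the identity). Each of the other remaining candidates has further cycle types, and by the Chebotarev density theorem the matching factorization patterns would occur for a proportion of primes equal to their share of the group: S_6 (6T16) additionally contains elements of type 5+1, 3+2+1, 3+1+1+1 (304 of its 720 elements, about 42% of primes). None of the 17 primes tested shows any such pattern (for each of these groups the chance of that is below 10^-4), which rules them out. Hence G = S_4 x C_2 (6T11), of order 48.

S_4 x C_2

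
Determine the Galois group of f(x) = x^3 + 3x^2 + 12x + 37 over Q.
3T2: S_3

The polynomial is an irreducible cubic over Q and its discriminant is -22599, which is not a perfect square. For an irreducible cubic, a non-square discriminant gives Galois group S_3.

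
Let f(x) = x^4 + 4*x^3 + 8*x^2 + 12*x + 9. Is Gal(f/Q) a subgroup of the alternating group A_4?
Yes

The polynomial is irreducible of degree 4 over Q. Its discriminant is 2304 = 48^2, a perfect square. A Galois group lies in the alternating group exactly when the discriminant is a square in Q, so the Galois group (V_4) is contained in A_4.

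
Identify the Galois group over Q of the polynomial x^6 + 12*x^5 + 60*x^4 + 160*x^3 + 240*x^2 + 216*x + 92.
A_6 (order 360)

The polynomial f is an irreducible sextic over Q, so G = Gal(f/Q) is one of the 16 transitive subgroups 6T1, ..., 6T16 of S_6. The discriminant of f is 746496000000 = 864000^2, a perfect square, so G is contained in A_6. The transitive groups of degree 6 contained in A_6 are: A_4 (6T4, order 12), S_4 (6T7, order 24), (C_3 x C_3) : C_4 (6T10, order 36), PSL(2,5) (6T12, order 60), A_6 (6T15, order 360). By Dedekind's theorem, for a prime p not dividing disc(f) the degrees of the irreducible factors of f mod p form the cycle type of an element of G. Factoring f modulo the 6 such primes p <= 23 (skipping 2, 3, 5, which divide the discriminant), each new pattern first appears at: mod 7: f = (x + 5)(x^5 + 4x^3 + 2x + 3), pattern 5+1; mod 23: f = (x)(x + 9)(x + 14)(x^3 + 12x^2 + 3x + 5), pattern 3+1+1+1. No other pattern occurs in this range, so the set of observed cycle types is {5+1, 3+1+1+1}. Among the candidates above, the only group containing elements of all these cycle types is A_6 (6T15) — each of A_4 (6T4), S_4 (6T7), (C_3 x C_3) : C_4 (6T10), PSL(2,5) (6T12) lacks at least one of them. Hence G = A_6 (6T15), of order 360.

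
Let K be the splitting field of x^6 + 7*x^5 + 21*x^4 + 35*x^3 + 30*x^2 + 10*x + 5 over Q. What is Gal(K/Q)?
(C_3 x C_3) : C_4

The polynomial f is an irreducible sextic over Q, so G = Gal(f/Q) is one of the 16 transitive subgroups 6T1, ..., 6T16 of S_6. The discriminant of f is 525625 = 725^2, a perfect square, so G is contained in A_6. The transitive groups of degree 6 contained in A_6 are: A_4 (6T4, order 12), S_4 (6T7, order 24), (C_3 x C_3) : C_4 (6T10, order 36), PSL(2,5) (6T12, order 60), A_6 (6T15, order 360). By Dedekind's theorem, for a prime p not dividing disc(f) the degrees of the irreducible factors of f mod p form the cycle type of an element of G. Factoring f modulo the 19 such primes p <= 73 (skipping 5, 29, which divide the discriminant), each new pattern first appears at: mod 2: f = (x^2 + x + 1)(x^4 + x + 1), pattern 4+2; mod 11: f = (x^3 + 2x + 2)(x^3 + 7x^2 + 8x + 8), pattern 3+3; mod 19: f = (x + 12)(x + 13)(x^2 + 6x + 10)(x^2 + 14x + 12), pattern 2+2+1+1; mod 61: f = (x + 29)(x + 36)(x + 43)(x^3 + 21x^2 + 14x + 14), pattern 3+1+1+1. No other pattern occurs in this range, so the set of observed cycle types is {4+2, 3+3, 2+2+1+1, 3+1+1+1}. The candidates containing elements of all these cycle types are (C_3 x C_3) : C_4 (6T10) of order 36, A_6 (6T15) of order 360; the others are excluded. The observed types are precisely the cycle types that occur in (C_3 x C_3) : C_4 (6T10) (apart from the identity). Each of the other remaining candidates has further cycle types, and by the Chebotarev density theorem the matching factorization patterns would occur for a proportion of primes equal to their share of the group: A_6 (6T15) additionally contains elements of type 5+1 (144 of its 360 elements, about 40% of primes). None of the 19 primes tested shows any such pattern (for each of these groups the chance of that is below 10^-4), which rules them out. Hence G = (C_3 x C_3) : C_4 (6T10), of order 36.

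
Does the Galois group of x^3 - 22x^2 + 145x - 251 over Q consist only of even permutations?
Yes

The polynomial is irreducible of degree 3 over Q. Its discriminant is 2401 = 49^2, a perfect square. A Galois group lies in the alternating group exactly when the discriminant is a square in Q, so the Galois group (C_3) is contained in A_3.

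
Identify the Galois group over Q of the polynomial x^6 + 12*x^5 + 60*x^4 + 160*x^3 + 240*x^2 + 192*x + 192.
6T3: D_6

The polynomial f is an irreducible sextic over Q, so G = Gal(f/Q) is one of the 16 transitive subgroups 6T1, ..., 6T16 of S_6. The discriminant of f is -1603087953297408, which is not a perfect square, so G is not contained in A_6. The transitive groups of degree 6 not contained in A_6 are: C_6 (6T1, order 6), S_3 (6T2, order 6), D_6 (6T3, order 12), C_3 x S_3 (6T5, order 18), A_4 x C_2 (6T6, order 24), S_4 (6T8, order 24), S_3 x S_3 (6T9, order 36), S_4 x C_2 (6T11, order 48), (S_3 x S_3) : C_2 (6T13, order 72), PGL(2,5) (6T14, order 120), S_6 (6T16, order 720). By Dedekind's theorem, for a prime p not dividing disc(f) the degrees of the irreducible factors of f mod p form the cycle type of an element of G. Factoring f modulo the 79 such primes p <= 419 (skipping 2, 3, which divide the discriminant), each new pattern first appears at: mod 5: f = (x^2 + 3)(x^2 + 3x + 4)(x^2 + 4x + 1), pattern 2+2+2; mod 7: f = (x^6 + 5x^5 + 4x^4 + 6x^3 + 2x^2 + 3x + 3), pattern 6; mod 11: f = (x + 6)(x + 9)(x^2 + 1)(x^2 + 8x + 6), pattern 2+2+1+1; mod 19: f = (x^3 + 6x^2 + 12x + 17)(x^3 + 6x^2 + 12x + 18), pattern 3+3; mod 43: f = (x + 1)(x + 3)(x + 8)(x + 9)(x + 38)(x + 39), pattern 1+1+1+1+1+1. No other pattern occurs in this range, so the set of observed cycle types is {2+2+2, 6, 2+2+1+1, 3+3, 1+1+1+1+1+1}. The candidates containing elements of all these cycle types are D_6 (6T3) of order 12, A_4 x C_2 (6T6) of order 24, S_3 x S_3 (6T9) of order 36, S_4 x C_2 (6T11) of order 48, (S_3 x S_3) : C_2 (6T13) of order 72, PGL(2,5) (6T14) of order 120, S_6 (6T16) of order 720; the others are excluded. The observed types are precisely the cycle types that occur in D_6 (6T3). Each of the other remaining candidates has further cycle types, and by the Chebotarev density theorem the matching factorization patterns would occur for a proportion of primes equal to their share of the group: A_4 x C_2 (6T6) additionally contains elements of type 2+1+1+1+1 (3 of its 24 elements, about 12% of primes); S_3 x S_3 (6T9) additionally contains elements of type 3+1+1+1 (4 of its 36 elements, about 11% of primes); S_4 x C_2 (6T11) additionally contains elements of type 4+2, 4+1+1, 2+1+1+1+1 (15 of its 48 elements, about 31% of primes); (S_3 x S_3) : C_2 (6T13) additionally contains elements of type 4+2, 3+2+1, 3+1+1+1, 2+1+1+1+1 (40 of its 72 elements, about 56% of primes); PGL(2,5) (6T14) additionally contains elements of type 5+1, 4+1+1 (54 of its 120 elements, about 45% of primes); S_6 (6T16) additionally contains elements of type 5+1, 4+2, 4+1+1, 3+2+1, 3+1+1+1, 2+1+1+1+1 (499 of its 720 elements, about 69% of primes). None of the 79 primes tested shows any such pattern (for each of these groups the chance of that is below 10^-4), which rules them out. Hence G = D_6 (6T3), of order 12.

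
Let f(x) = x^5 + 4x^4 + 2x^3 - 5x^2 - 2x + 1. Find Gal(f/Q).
The polynomial f is an irreducible quintic over Q, so G = Gal(f/Q) is a transitive subgroup of S_5: one of C_5 (5T1, order 5), D_5 (5T2, order 10), F_20 (5T3, order 20), A_5 (5T4, order 60) or S_5 (5T5, order 120). The discriminant of f is 14641 = 121^2, a perfect square, so G is contained in A_5. The transitive groups of degree 5 contained in A_5 are: C_5 (5T1, order 5), D_5 (5T2, order 10), A_5 (5T4, order 60). By Dedekind's theorem, for a prime p not dividing disc(f) the degrees of the irreducible factors of f mod p form the cycle type of an element of G. Factoring f modulo the 14 such primes p <= 47 (skipping 11, which divides the discriminant), each new pattern first appears at: mod 2: f = (x^5 + x^2 + 1), pattern 5; mod 23: f = (x + 5)(x + 7)(x + 11)(x + 12)(x + 15), pattern 1+1+1+1+1. No other pattern occurs in this range, so the set of observed cycle types is {5, 1+1+1+1+1}. The candidates containing elements of all these cycle types are C_5 (5T1) of order 5, D_5 (5T2) of order 10, A_5 (5T4) of order 60; the others are excluded. The observed types are precisely the cycle types that occur in C_5 (5T1). Each of the other remaining candidates has further cycle types, and by the Chebotarev density theorem the matching factorization patterns would occur for a proportion of primes equal to their share of the group: D_5 (5T2) additionally contains elements of type 2+2+1 (5 of its 10 elements, about 50% of primes); A_5 (5T4) additionally contains elements of type 3+1+1, 2+2+1 (35 of its 60 elements, about 58% of primes). None of the 14 primes tested shows any such pattern (for each of these groups the chance of that is below 10^-4), which rules them out. Hence G = C_5 (5T1), of order 5.

C_5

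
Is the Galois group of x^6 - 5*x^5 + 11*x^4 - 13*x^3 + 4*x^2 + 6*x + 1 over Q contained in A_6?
The polynomial is irreducible of degree 6 over Q. Its discriminant is 525625 = 725^2, a perfect square. A Galois group lies in the alternating group exactly when the discriminant is a square in Q, so the Galois group ((C_3 x C_3) : C_4) is contained in A_6.

Yes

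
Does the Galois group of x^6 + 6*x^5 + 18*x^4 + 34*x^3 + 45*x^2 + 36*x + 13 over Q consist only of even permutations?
The polynomial is irreducible of degree 6 over Q. Its discriminant is -16003008, which is not a perfect square. A Galois group lies in the alternating group exactly when the discriminant is a square in Q, so the Galois group (PGL(2,5)) is not contained in A_6.

No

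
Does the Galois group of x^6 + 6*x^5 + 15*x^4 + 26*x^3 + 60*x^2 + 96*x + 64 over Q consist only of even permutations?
The polynomial is irreducible of degree 6 over Q. Its discriminant is -1160950579200, which is not a perfect square. A Galois group lies in the alternating group exactly when the discriminant is a square in Q, so the Galois group (S_3) is not contained in A_6.

No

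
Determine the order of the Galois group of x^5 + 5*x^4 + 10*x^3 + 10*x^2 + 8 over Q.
10

The degree of the splitting field over Q equals the order of the Galois group, so first determine the group. The polynomial f is an irreducible quintic over Q, so G = Gal(f/Q) is a transitive subgroup of S_5: one of C_5 (5T1, order 5), D_5 (5T2, order 10), F_20 (5T3, order 20), A_5 (5T4, order 60) or S_5 (5T5, order 120). The discriminant of f is 64000000 = 8000^2, a perfect square, so G is contained in A_5. The transitive groups of degree 5 contained in A_5 are: C_5 (5T1, order 5), D_5 (5T2, order 10), A_5 (5T4, order 60). By Dedekind's theorem, for a prime p not dividing disc(f) the degrees of the irreducible factors of f mod p form the cycle type of an element of G. Factoring f modulo the 23 such primes p <= 97 (skipping 2, 5, which divide the discriminant), each new pattern first appears at: mod 3: f = (x + 1)(x^2 + 1)(x^2 + x + 2), pattern 2+2+1; mod 7: f = (x^5 + 5x^4 + 3x^3 + 3x^2 + 1), pattern 5. No other pattern occurs in this range, so the set of observed cycle types is {2+2+1, 5}. The candidates containing elements of all these cycle types are D_5 (5T2) of order 10, A_5 (5T4) of order 60; the others are excluded. The observed types are precisely the cycle types that occur in D_5 (5T2) (apart from the identity). Each of the other remaining candidates has further cycle types, and by the Chebotarev density theorem the matching factorization patterns would occur for a proportion of primes equal to their share of the group: A_5 (5T4) additionally contains elements of type 3+1+1 (20 of its 60 elements, about 33% of primes). None of the 23 primes tested shows any such pattern (for each of these groups the chance of that is below 10^-4), which rules them out. Hence G = D_5 (5T2), of order 10. The Galois group D_5 (5T2) has order 10, so the splitting field has degree 10 over Q.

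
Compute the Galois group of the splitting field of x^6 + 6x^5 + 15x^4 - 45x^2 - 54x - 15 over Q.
The polynomial f is an irreducible sextic over Q, so G = Gal(f/Q) is one of the 16 transitive subgroups 6T1, ..., 6T16 of S_6. The discriminant of f is 660451885056, which is not a perfect square, so G is not contained in A_6. The transitive groups of degree 6 not contained in A_6 are: C_6 (6T1, order 6), S_3 (6T2, order 6), D_6 (6T3, order 12), C_3 x S_3 (6T5, order 18), A_4 x C_2 (6T6, order 24), S_4 (6T8, order 24), S_3 x S_3 (6T9, order 36), S_4 x C_2 (6T11, order 48), (S_3 x S_3) : C_2 (6T13, order 72), PGL(2,5) (6T14, order 120), S_6 (6T16, order 720). By Dedekind's theorem, for a prime p not dividing disc(f) the degrees of the irreducible factors of f mod p form the cycle type of an element of G. Factoring f modulo the 14 such primes p <= 53 (skipping 2, 3, which divide the discriminant), each new pattern first appears at: mod 5: f = (x)(x + 2)(x^2 + x + 1)(x^2 + 3x + 3), pattern 2+2+1+1; mod 7: f = (x^6 + 6x^5 + x^4 + 4x^2 + 2x + 6), pattern 6; mod 19: f = (x + 3)(x + 4)(x + 15)(x^3 + 3x^2 + 3x + 11), pattern 3+1+1+1; mod 31: f = (x^2 + 18x + 2)(x^2 + 20x + 16)(x^2 + 30x + 16), pattern 2+2+2; mod 43: f = (x^3 + 3x^2 + 3x + 6)(x^3 + 3x^2 + 3x + 19), pattern 3+3. No other pattern occurs in this range, so the set of observed cycle types is {2+2+1+1, 6, 3+1+1+1, 2+2+2, 3+3}. The candidates containing elements of all these cycle types are S_3 x S_3 (6T9) of order 36, (S_3 x S_3) : C_2 (6T13) of order 72, S_6 (6T16) of order 720; the others are excluded. The observed types are precisely the cycle types that occur in S_3 x S_3 (6T9) (apart from the identity). Each of the other remaining candidates has further cycle types, and by the Chebotarev density theorem the matching factorization patterns would occur for a proportion of primes equal to their share of the group: (S_3 x S_3) : C_2 (6T13) additionally contains elements of type 4+2, 3+2+1, 2+1+1+1+1 (36 of its 72 elements, about 50% of primes); S_6 (6T16) additionally contains elements of type 5+1, 4+2, 4+1+1, 3+2+1, 2+1+1+1+1 (459 of its 720 elements, about 64% of primes). None of the 14 primes tested shows any such pattern (for each of these groups the chance of that is below 10^-4), which rules them out. Hence G = S_3 x S_3 (6T9), of order 36.

6T9: S_3 x S_3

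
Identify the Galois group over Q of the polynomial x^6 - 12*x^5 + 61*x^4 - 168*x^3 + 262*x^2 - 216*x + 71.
A_4 (also written A4)

The polynomial f is an irreducible sextic over Q, so G = Gal(f/Q) is one of the 16 transitive subgroups 6T1, ..., 6T16 of S_6. The discriminant of f is 153664 = 392^2, a perfect square, so G is contained in A_6. The transitive groups of degree 6 contained in A_6 are: A_4 (6T4, order 12), S_4 (6T7, order 24), (C_3 x C_3) : C_4 (6T10, order 36), PSL(2,5) (6T12, order 60), A_6 (6T15, order 360). By Dedekind's theorem, for a prime p not dividing disc(f) the degrees of the irreducible factors of f mod p form the cycle type of an element of G. Factoring f modulo the 33 such primes p <= 149 (skipping 2, 7, which divide the discriminant), each new pattern first appears at: mod 3: f = (x^3 + 2x + 1)(x^3 + 2x + 2), pattern 3+3; mod 13: f = (x + 4)(x + 5)(x^2 + 9x + 9)(x^2 + 9x + 10), pattern 2+2+1+1. No other pattern occurs in this range, so the set of observed cycle types is {3+3, 2+2+1+1}. The candidates containing elements of all these cycle types are A_4 (6T4) of order 12, S_4 (6T7) of order 24, (C_3 x C_3) : C_4 (6T10) of order 36, PSL(2,5) (6T12) of order 60, A_6 (6T15) of order 360; the others are excluded. The observed types are precisely the cycle types that occur in A_4 (6T4) (apart from the identity). Each of the other remaining candidates has further cycle types, and by the Chebotarev density theorem the matching factorization patterns would occur for a proportion of primes equal to their share of the group: S_4 (6T7) additionally contains elements of type 4+2 (6 of its 24 elements, about 25% of primes); (C_3 x C_3) : C_4 (6T10) additionally contains elements of type 4+2, 3+1+1+1 (22 of its 36 elements, about 61% of primes); PSL(2,5) (6T12) additionally contains elements of type 5+1 (24 of its 60 elements, about 40% of primes); A_6 (6T15) additionally contains elements of type 5+1, 4+2, 3+1+1+1 (274 of its 360 elements, about 76% of primes). None of the 33 primes tested shows any such pattern (for each of these groups the chance of that is below 10^-4), which rules them out. Hence G = A_4 (6T4), of order 12.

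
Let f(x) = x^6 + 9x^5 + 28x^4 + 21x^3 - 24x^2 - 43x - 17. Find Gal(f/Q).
S_4

The polynomial f is an irreducible sextic over Q, so G = Gal(f/Q) is one of the 16 transitive subgroups 6T1, ..., 6T16 of S_6. The discriminant of f is 54786284800, which is not a perfect square, so G is not contained in A_6. The transitive groups of degree 6 not contained in A_6 are: C_6 (6T1, order 6), S_3 (6T2, order 6), D_6 (6T3, order 12), C_3 x S_3 (6T5, order 18), A_4 x C_2 (6T6, order 24), S_4 (6T8, order 24), S_3 x S_3 (6T9, order 36), S_4 x C_2 (6T11, order 48), (S_3 x S_3) : C_2 (6T13, order 72), PGL(2,5) (6T14, order 120), S_6 (6T16, order 720). By Dedekind's theorem, for a prime p not dividing disc(f) the degrees of the irreducible factors of f mod p form the cycle type of an element of G. Factoring f modulo the 22 such primes p <= 101 (skipping 2, 5, 13, 37, which divide the discriminant), each new pattern first appears at: mod 3: f = (x^3 + x^2 + 2x + 1)(x^3 + 2x^2 + 1), pattern 3+3; mod 17: f = (x)(x + 14)(x^4 + 12x^3 + 13x^2 + 9x + 3), pattern 4+1+1; mod 31: f = (x^2 + 4x + 13)(x^2 + 10x + 13)(x^2 + 26x + 1), pattern 2+2+2; mod 67: f = (x + 43)(x + 52)(x^2 + 14x + 5)(x^2 + 34x + 54), pattern 2+2+1+1. No other pattern occurs in this range, so the set of observed cycle types is {3+3, 4+1+1, 2+2+2, 2+2+1+1}. The candidates containing elements of all these cycle types are S_4 (6T8) of order 24, S_4 x C_2 (6T11) of order 48, PGL(2,5) (6T14) of order 120, S_6 (6T16) of order 720; the others are excluded. The observed types are precisely the cycle types that occur in S_4 (6T8) (apart from the identity). Each of the other remaining candidates has further cycle types, and by the Chebotarev density theorem the matching factorization patterns would occur for a proportion of primes equal to their share of the group: S_4 x C_2 (6T11) additionally contains elements of type 6, 4+2, 2+1+1+1+1 (17 of its 48 elements, about 35% of primes); PGL(2,5) (6T14) additionally contains elements of type 6, 5+1 (44 of its 120 elements, about 37% of primes); S_6 (6T16) additionally contains elements of type 6, 5+1, 4+2, 3+2+1, 3+1+1+1, 2+1+1+1+1 (529 of its 720 elements, about 73% of primes). None of the 22 primes tested shows any such pattern (for each of these groups the chance of that is below 10^-4), which rules them out. Hence G = S_4 (6T8), of order 24.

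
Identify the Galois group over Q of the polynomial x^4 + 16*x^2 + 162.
The polynomial is an irreducible quartic over Q and its discriminant is 398297088, which is not a perfect square, so the Galois group is not contained in A_4. The resolvent cubic y^3 - 16*y^2 - 648*y + 10368 has exactly one rational root, so the Galois group is C_4 or D_4. The quartic remains irreducible over Q(sqrt(disc)), so the group is D_4.

D_4, the dihedral group of order 8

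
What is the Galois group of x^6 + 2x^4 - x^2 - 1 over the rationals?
The polynomial f is an irreducible sextic over Q, so G = Gal(f/Q) is one of the 16 transitive subgroups 6T1, ..., 6T16 of S_6. The discriminant of f is 153664 = 392^2, a perfect square, so G is contained in A_6. The transitive groups of degree 6 contained in A_6 are: A_4 (6T4, order 12), S_4 (6T7, order 24), (C_3 x C_3) : C_4 (6T10, order 36), PSL(2,5) (6T12, order 60), A_6 (6T15, order 360). By Dedekind's theorem, for a prime p not dividing disc(f) the degrees of the irreducible factors of f mod p form the cycle type of an element of G. Factoring f modulo the 33 such primes p <= 149 (skipping 2, 7, which divide the discriminant), each new pattern first appears at: mod 3: f = (x^3 + x^2 + 2)(x^3 + 2x^2 + 1), pattern 3+3; mod 13: f = (x + 2)(x + 11)(x^2 + 8)(x^2 + 11), pattern 2+2+1+1. No other pattern occurs in this range, so the set of observed cycle types is {3+3, 2+2+1+1}. The candidates containing elements of all these cycle types are A_4 (6T4) of order 12, S_4 (6T7) of order 24, (C_3 x C_3) : C_4 (6T10) of order 36, PSL(2,5) (6T12) of order 60, A_6 (6T15) of order 360; the others are excluded. The observed types are precisely the cycle types that occur in A_4 (6T4) (apart from the identity). Each of the other remaining candidates has further cycle types, and by the Chebotarev density theorem the matching factorization patterns would occur for a proportion of primes equal to their share of the group: S_4 (6T7) additionally contains elements of type 4+2 (6 of its 24 elements, about 25% of primes); (C_3 x C_3) : C_4 (6T10) additionally contains elements of type 4+2, 3+1+1+1 (22 of its 36 elements, about 61% of primes); PSL(2,5) (6T12) additionally contains elements of type 5+1 (24 of its 60 elements, about 40% of primes); A_6 (6T15) additionally contains elements of type 5+1, 4+2, 3+1+1+1 (274 of its 360 elements, about 76% of primes). None of the 33 primes tested shows any such pattern (for each of these groups the chance of that is below 10^-4), which rules them out. Hence G = A_4 (6T4), of order 12.

A_4 (order 12)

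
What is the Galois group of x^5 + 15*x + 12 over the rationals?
The polynomial f is an irreducible quintic over Q, so G = Gal(f/Q) is a transitive subgroup of S_5: one of C_5 (5T1, order 5), D_5 (5T2, order 10), F_20 (5T3, order 20), A_5 (5T4, order 60) or S_5 (5T5, order 120). The discriminant of f is 259200000, which is not a perfect square, so G is not contained in A_5. The transitive groups of degree 5 not contained in A_5 are: F_20 (5T3, order 20), S_5 (5T5, order 120). By Dedekind's theorem, for a prime p not dividing disc(f) the degrees of the irreducible factors of f mod p form the cycle type of an element of G. Factoring f modulo the 18 such primes p <= 73 (skipping 2, 3, 5, which divide the discriminant), each new pattern first appears at: mod 7: f = (x + 6)(x^4 + x^3 + x^2 + x + 2), pattern 4+1; mod 11: f = (x + 6)(x^2 + 2x + 10)(x^2 + 3x + 9), pattern 2+2+1; mod 19: f = (x^5 + 15x + 12), pattern 5. No other pattern occurs in this range, so the set of observed cycle types is {4+1, 2+2+1, 5}. The candidates containing elements of all these cycle types are F_20 (5T3) of order 20, S_5 (5T5) of order 120; the others are excluded. The observed types are precisely the cycle types that occur in F_20 (5T3) (apart from the identity). Each of the other remaining candidates has further cycle types, and by the Chebotarev density theorem the matching factorization patterns would occur for a proportion of primes equal to their share of the group: S_5 (5T5) additionally contains elements of type 3+2, 3+1+1, 2+1+1+1 (50 of its 120 elements, about 42% of primes). None of the 18 primes tested shows any such pattern (for each of these groups the chance of that is below 10^-4), which rules them out. Hence G = F_20 (5T3), of order 20.

F_20, the Frobenius group of order 20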